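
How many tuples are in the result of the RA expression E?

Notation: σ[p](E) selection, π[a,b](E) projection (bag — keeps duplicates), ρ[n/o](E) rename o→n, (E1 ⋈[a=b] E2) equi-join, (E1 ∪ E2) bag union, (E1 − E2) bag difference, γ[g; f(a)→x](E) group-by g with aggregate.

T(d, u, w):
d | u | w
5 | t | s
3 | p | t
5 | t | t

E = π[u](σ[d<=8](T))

Stepwise |·|:
  T → 3
  σ[d<=8](T) → 3
  π[u](σ[d<=8](T)) → 3

|E| = 3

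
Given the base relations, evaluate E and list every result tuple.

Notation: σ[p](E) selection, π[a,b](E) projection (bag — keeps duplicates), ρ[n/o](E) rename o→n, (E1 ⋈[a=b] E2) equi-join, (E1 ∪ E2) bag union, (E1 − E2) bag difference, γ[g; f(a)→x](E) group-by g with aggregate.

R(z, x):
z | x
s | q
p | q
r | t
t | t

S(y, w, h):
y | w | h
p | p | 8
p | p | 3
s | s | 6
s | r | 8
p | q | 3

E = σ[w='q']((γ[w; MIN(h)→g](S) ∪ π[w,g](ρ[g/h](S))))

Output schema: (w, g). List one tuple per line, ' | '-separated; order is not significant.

Per-node cardinality:
  S → 5
  γ[w; MIN(h)→g](S) → 4
  S → 5
  ρ[g/h](S) → 5
  π[w,g](ρ[g/h](S)) → 5
  (γ[w; MIN(h)→g](S) ∪ π[w,g](ρ[g/h](S))) → 9
  σ[w='q']((γ[w; MIN(h)→g](S) ∪ π[w,g](ρ[g/h](S)))) → 2

== RESULT ==
w | g
q | 3
q | 3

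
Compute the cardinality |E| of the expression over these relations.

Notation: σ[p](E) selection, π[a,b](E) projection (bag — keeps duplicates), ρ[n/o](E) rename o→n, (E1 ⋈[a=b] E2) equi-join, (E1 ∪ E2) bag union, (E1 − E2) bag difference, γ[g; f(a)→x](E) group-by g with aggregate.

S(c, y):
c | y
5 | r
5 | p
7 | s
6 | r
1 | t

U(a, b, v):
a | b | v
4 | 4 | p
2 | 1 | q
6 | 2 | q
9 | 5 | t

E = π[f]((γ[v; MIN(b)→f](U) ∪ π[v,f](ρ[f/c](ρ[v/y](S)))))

Subexpression sizes:
  U → 4
  γ[v; MIN(b)→f](U) → 3
  S → 5
  ρ[v/y](S) → 5
  ρ[f/c](ρ[v/y](S)) → 5
  π[v,f](ρ[f/c](ρ[v/y](S))) → 5
  (γ[v; MIN(b)→f](U) ∪ π[v,f](ρ[f/c](ρ[v/y](S)))) → 8
  π[f]((γ[v; MIN(b)→f](U) ∪ π[v,f](ρ[f/c](ρ[v/y](S))))) → 8

|E| = 8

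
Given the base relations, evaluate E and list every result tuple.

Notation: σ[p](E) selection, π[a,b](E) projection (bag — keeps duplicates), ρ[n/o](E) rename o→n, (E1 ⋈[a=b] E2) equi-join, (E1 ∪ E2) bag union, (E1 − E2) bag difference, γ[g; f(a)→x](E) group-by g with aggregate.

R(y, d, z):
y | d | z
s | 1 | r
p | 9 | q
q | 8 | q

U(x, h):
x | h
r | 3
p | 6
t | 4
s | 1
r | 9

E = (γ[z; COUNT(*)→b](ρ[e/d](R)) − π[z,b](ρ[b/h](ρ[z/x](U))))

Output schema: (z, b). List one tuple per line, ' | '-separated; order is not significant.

Stepwise |·|:
  R → 3
  ρ[e/d](R) → 3
  γ[z; COUNT(*)→b](ρ[e/d](R)) → 2
  U → 5
  ρ[z/x](U) → 5
  ρ[b/h](ρ[z/x](U)) → 5
  π[z,b](ρ[b/h](ρ[z/x](U))) → 5
  (γ[z; COUNT(*)→b](ρ[e/d](R)) − π[z,b](ρ[b/h](ρ[z/x](U)))) → 2

== RESULT ==
z | b
q | 2
r | 1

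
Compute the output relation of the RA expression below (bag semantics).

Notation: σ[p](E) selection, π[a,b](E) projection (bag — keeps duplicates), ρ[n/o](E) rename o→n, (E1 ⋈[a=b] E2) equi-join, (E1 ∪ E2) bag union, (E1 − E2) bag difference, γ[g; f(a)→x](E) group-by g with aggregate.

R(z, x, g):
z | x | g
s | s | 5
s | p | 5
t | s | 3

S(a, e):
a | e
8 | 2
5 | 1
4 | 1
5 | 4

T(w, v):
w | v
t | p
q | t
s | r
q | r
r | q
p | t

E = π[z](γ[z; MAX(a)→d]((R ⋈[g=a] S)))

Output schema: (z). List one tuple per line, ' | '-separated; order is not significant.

Per-node cardinality:
  R → 3
  S → 4
  (R ⋈[g=a] S) → 4
  γ[z; MAX(a)→d]((R ⋈[g=a] S)) → 1
  π[z](γ[z; MAX(a)→d]((R ⋈[g=a] S))) → 1

== RESULT ==
z
s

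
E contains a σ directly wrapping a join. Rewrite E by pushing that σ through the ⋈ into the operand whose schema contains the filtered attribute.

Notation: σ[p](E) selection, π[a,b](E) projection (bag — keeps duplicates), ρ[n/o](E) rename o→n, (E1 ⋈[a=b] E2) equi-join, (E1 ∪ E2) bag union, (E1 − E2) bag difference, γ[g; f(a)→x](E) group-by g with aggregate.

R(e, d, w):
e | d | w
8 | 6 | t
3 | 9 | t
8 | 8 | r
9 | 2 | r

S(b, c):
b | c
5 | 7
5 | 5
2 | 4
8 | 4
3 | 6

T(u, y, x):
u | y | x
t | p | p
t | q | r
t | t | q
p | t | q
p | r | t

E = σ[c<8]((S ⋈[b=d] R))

σ filters on c, owned by the left side.
E' = (σ[c<8](S) ⋈[b=d] R)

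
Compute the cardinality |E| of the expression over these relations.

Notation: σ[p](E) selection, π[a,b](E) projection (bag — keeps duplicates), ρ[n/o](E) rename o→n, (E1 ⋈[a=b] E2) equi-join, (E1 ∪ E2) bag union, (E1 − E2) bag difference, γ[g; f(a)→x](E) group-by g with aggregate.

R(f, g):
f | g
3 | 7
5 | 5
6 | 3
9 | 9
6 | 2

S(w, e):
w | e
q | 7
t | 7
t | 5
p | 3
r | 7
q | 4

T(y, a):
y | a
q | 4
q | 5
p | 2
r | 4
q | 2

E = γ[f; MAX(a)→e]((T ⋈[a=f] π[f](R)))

Subexpression sizes:
  T → 5
  R → 5
  π[f](R) → 5
  (T ⋈[a=f] π[f](R)) → 1
  γ[f; MAX(a)→e]((T ⋈[a=f] π[f](R))) → 1

|E| = 1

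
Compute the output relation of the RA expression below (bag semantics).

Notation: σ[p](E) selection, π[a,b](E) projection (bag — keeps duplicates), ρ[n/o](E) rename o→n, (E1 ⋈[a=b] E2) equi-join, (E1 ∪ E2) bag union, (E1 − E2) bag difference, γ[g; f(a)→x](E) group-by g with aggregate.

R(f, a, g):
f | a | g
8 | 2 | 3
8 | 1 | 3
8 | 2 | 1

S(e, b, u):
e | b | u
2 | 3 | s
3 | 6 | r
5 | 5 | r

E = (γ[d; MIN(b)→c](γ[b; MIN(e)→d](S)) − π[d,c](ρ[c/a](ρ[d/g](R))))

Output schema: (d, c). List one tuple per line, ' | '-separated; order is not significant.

Row counts bottom-up:
  S → 3
  γ[b; MIN(e)→d](S) → 3
  γ[d; MIN(b)→c](γ[b; MIN(e)→d](S)) → 3
  R → 3
  ρ[d/g](R) → 3
  ρ[c/a](ρ[d/g](R)) → 3
  π[d,c](ρ[c/a](ρ[d/g](R))) → 3
  (γ[d; MIN(b)→c](γ[b; MIN(e)→d](S)) − π[d,c](ρ[c/a](ρ[d/g](R)))) → 3

== RESULT ==
d | c
2 | 3
3 | 6
5 | 5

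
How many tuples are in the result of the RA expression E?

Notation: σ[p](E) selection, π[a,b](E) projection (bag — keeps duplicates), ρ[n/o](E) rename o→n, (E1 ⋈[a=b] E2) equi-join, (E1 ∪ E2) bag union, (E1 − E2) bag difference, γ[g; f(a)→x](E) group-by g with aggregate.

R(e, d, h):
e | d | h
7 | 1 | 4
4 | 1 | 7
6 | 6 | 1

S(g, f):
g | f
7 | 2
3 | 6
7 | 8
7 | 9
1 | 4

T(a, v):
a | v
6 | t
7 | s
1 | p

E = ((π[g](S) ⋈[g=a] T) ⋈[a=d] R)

Stepwise |·|:
  S → 5
  π[g](S) → 5
  T → 3
  (π[g](S) ⋈[g=a] T) → 4
  R → 3
  ((π[g](S) ⋈[g=a] T) ⋈[a=d] R) → 2

|E| = 2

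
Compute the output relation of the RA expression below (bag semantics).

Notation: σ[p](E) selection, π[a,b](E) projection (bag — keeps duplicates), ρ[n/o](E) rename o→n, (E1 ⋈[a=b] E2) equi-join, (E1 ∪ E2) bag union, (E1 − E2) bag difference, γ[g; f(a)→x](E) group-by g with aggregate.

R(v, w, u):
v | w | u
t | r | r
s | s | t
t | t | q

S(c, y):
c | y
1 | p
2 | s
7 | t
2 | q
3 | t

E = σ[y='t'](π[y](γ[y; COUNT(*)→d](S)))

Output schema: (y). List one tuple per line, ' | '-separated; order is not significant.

Row counts bottom-up:
  S → 5
  γ[y; COUNT(*)→d](S) → 4
  π[y](γ[y; COUNT(*)→d](S)) → 4
  σ[y='t'](π[y](γ[y; COUNT(*)→d](S))) → 1

== RESULT ==
y
t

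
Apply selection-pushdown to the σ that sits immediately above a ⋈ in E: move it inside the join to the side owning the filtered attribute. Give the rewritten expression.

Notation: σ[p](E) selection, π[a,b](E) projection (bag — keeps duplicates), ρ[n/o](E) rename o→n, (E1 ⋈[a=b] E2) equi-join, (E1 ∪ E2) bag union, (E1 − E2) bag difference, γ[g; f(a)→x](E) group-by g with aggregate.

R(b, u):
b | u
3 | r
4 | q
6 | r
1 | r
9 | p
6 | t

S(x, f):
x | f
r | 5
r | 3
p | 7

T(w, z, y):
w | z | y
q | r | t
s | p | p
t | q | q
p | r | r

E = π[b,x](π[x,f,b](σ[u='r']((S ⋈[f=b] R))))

σ filters on u, owned by the right side.
E' = π[b,x](π[x,f,b]((S ⋈[f=b] σ[u='r'](R))))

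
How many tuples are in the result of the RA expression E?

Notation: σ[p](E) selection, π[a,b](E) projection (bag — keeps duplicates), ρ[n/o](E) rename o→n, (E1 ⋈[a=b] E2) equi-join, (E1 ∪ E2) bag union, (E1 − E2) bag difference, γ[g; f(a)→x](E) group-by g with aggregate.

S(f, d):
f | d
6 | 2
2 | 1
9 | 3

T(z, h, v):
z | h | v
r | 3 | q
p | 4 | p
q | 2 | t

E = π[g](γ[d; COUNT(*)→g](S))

Subexpression sizes:
  S → 3
  γ[d; COUNT(*)→g](S) → 3
  π[g](γ[d; COUNT(*)→g](S)) → 3

|E| = 3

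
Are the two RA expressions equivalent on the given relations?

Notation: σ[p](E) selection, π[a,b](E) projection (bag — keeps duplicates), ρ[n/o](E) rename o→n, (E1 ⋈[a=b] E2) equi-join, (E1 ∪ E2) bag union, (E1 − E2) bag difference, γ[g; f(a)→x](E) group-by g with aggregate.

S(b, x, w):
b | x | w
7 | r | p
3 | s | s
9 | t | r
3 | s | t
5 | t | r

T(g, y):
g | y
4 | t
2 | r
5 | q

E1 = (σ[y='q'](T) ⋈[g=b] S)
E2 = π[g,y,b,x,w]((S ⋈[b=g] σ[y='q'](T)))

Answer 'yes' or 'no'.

E1 row counts bottom-up:
  T → 3
  σ[y='q'](T) → 1
  S → 5
  (σ[y='q'](T) ⋈[g=b] S) → 1
E2 row counts bottom-up:
  S → 5
  T → 3
  σ[y='q'](T) → 1
  (S ⋈[b=g] σ[y='q'](T)) → 1
  π[g,y,b,x,w]((S ⋈[b=g] σ[y='q'](T))) → 1

E1 and E2 produce the same multiset:
g | y | b | x | w
5 | q | 5 | t | r

yes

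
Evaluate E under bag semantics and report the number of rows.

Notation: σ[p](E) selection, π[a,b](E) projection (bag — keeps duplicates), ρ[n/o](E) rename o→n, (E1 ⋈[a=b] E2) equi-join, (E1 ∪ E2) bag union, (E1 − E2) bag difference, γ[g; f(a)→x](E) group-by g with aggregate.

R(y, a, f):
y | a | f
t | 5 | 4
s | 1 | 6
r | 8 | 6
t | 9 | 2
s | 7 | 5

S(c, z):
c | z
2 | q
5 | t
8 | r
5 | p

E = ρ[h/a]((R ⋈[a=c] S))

Row counts bottom-up:
  R → 5
  S → 4
  (R ⋈[a=c] S) → 3
  ρ[h/a]((R ⋈[a=c] S)) → 3

|E| = 3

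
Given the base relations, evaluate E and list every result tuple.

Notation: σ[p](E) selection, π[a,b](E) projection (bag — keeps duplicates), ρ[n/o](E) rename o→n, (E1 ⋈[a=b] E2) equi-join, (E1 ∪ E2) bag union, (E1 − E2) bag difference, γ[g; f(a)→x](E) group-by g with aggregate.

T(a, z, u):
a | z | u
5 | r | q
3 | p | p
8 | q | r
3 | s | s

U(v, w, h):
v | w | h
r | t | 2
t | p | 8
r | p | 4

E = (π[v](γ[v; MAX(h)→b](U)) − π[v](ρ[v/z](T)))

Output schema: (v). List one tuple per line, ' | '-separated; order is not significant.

Row counts bottom-up:
  U → 3
  γ[v; MAX(h)→b](U) → 2
  π[v](γ[v; MAX(h)→b](U)) → 2
  T → 4
  ρ[v/z](T) → 4
  π[v](ρ[v/z](T)) → 4
  (π[v](γ[v; MAX(h)→b](U)) − π[v](ρ[v/z](T))) → 1

== RESULT ==
v
t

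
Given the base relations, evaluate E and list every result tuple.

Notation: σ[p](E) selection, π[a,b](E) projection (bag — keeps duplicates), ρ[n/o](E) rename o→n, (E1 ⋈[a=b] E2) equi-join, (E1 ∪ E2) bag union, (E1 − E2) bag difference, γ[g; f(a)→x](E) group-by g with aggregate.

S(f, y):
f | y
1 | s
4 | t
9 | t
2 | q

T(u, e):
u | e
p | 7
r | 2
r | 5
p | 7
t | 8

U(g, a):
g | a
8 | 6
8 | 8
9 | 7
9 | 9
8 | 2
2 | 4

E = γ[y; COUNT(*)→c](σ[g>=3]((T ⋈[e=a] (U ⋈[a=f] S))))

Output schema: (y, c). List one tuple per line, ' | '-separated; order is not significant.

Subexpression sizes:
  T → 5
  U → 6
  S → 4
  (U ⋈[a=f] S) → 3
  (T ⋈[e=a] (U ⋈[a=f] S)) → 1
  σ[g>=3]((T ⋈[e=a] (U ⋈[a=f] S))) → 1
  γ[y; COUNT(*)→c](σ[g>=3]((T ⋈[e=a] (U ⋈[a=f] S)))) → 1

== RESULT ==
y | c
q | 1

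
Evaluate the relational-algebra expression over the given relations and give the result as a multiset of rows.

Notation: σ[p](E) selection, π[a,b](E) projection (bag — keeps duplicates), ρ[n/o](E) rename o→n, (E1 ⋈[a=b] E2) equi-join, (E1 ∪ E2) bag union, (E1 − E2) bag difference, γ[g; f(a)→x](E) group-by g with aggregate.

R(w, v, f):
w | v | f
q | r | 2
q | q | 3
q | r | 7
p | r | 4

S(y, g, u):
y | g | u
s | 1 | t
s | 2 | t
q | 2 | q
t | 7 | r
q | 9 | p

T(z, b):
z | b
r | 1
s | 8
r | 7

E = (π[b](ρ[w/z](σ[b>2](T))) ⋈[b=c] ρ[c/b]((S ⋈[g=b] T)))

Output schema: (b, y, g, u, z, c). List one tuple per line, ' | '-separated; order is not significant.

Per-node cardinality:
  T → 3
  σ[b>2](T) → 2
  ρ[w/z](σ[b>2](T)) → 2
  π[b](ρ[w/z](σ[b>2](T))) → 2
  S → 5
  T → 3
  (S ⋈[g=b] T) → 2
  ρ[c/b]((S ⋈[g=b] T)) → 2
  (π[b](ρ[w/z](σ[b>2](T))) ⋈[b=c] ρ[c/b]((S ⋈[g=b] T))) → 1

== RESULT ==
b | y | g | u | z | c
7 | t | 7 | r | r | 7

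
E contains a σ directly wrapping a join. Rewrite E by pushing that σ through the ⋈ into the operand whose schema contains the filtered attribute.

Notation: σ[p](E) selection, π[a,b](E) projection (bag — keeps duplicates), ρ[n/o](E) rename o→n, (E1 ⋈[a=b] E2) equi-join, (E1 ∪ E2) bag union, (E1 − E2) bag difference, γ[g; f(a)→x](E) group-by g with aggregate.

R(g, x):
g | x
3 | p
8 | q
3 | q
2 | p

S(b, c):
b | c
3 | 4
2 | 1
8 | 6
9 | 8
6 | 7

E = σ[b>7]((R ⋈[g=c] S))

σ filters on b, owned by the right side.
E' = (R ⋈[g=c] σ[b>7](S))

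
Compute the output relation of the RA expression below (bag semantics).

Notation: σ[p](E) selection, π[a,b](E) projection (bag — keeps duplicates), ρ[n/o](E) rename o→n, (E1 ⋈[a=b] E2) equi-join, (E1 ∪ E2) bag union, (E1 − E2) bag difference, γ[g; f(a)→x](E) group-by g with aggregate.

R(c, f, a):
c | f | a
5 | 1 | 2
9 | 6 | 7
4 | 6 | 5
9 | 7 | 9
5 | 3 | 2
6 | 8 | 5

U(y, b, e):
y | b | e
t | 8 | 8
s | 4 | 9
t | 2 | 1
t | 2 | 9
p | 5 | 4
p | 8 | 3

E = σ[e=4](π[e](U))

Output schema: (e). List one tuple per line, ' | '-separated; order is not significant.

Row counts bottom-up:
  U → 6
  π[e](U) → 6
  σ[e=4](π[e](U)) → 1

== RESULT ==
e
4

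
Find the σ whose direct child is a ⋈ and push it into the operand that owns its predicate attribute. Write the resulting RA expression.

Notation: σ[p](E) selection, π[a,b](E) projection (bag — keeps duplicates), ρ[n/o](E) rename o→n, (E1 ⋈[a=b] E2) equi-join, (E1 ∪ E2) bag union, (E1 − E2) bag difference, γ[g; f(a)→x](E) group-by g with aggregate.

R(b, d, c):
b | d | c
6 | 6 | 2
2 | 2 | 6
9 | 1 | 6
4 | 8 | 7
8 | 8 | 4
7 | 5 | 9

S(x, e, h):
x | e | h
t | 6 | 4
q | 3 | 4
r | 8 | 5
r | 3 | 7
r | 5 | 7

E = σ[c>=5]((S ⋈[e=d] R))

σ filters on c, owned by the right side.
E' = (S ⋈[e=d] σ[c>=5](R))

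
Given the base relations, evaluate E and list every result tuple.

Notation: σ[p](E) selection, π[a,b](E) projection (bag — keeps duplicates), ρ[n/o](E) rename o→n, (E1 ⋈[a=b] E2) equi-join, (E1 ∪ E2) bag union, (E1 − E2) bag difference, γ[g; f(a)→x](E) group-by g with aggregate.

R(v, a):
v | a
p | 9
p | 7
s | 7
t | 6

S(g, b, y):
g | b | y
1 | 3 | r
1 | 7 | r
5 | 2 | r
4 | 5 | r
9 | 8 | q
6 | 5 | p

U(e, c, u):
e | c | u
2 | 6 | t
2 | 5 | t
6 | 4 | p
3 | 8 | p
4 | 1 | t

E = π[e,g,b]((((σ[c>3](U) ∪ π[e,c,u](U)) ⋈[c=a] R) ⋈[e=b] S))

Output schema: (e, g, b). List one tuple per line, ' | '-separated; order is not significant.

Row counts bottom-up:
  U → 5
  σ[c>3](U) → 4
  U → 5
  π[e,c,u](U) → 5
  (σ[c>3](U) ∪ π[e,c,u](U)) → 9
  R → 4
  ((σ[c>3](U) ∪ π[e,c,u](U)) ⋈[c=a] R) → 2
  S → 6
  (((σ[c>3](U) ∪ π[e,c,u](U)) ⋈[c=a] R) ⋈[e=b] S) → 2
  π[e,g,b]((((σ[c>3](U) ∪ π[e,c,u](U)) ⋈[c=a] R) ⋈[e=b] S)) → 2

== RESULT ==
e | g | b
2 | 5 | 2
2 | 5 | 2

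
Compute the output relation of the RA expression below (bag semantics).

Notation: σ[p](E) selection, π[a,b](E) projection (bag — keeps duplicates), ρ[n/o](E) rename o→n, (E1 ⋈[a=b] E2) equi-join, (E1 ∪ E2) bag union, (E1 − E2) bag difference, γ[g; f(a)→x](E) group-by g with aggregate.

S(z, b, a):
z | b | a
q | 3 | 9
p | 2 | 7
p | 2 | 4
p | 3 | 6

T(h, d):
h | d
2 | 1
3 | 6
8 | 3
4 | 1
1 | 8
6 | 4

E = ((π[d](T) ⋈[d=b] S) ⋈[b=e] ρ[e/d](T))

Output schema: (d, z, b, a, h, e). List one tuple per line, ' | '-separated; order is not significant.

Subexpression sizes:
  T → 6
  π[d](T) → 6
  S → 4
  (π[d](T) ⋈[d=b] S) → 2
  T → 6
  ρ[e/d](T) → 6
  ((π[d](T) ⋈[d=b] S) ⋈[b=e] ρ[e/d](T)) → 2

== RESULT ==
d | z | b | a | h | e
3 | p | 3 | 6 | 8 | 3
3 | q | 3 | 9 | 8 | 3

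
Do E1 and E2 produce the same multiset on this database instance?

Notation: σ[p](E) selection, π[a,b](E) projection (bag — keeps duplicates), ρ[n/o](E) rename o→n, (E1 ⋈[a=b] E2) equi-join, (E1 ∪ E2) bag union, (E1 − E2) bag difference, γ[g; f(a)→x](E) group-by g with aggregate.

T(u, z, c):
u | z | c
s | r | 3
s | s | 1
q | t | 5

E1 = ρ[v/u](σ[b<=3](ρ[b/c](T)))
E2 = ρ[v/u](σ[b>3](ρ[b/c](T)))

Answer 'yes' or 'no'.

E1 per-node cardinality:
  T → 3
  ρ[b/c](T) → 3
  σ[b<=3](ρ[b/c](T)) → 2
  ρ[v/u](σ[b<=3](ρ[b/c](T))) → 2
E2 per-node cardinality:
  T → 3
  ρ[b/c](T) → 3
  σ[b>3](ρ[b/c](T)) → 1
  ρ[v/u](σ[b>3](ρ[b/c](T))) → 1

E1 result:
v | z | b
s | r | 3
s | s | 1
E2 result:
v | z | b
q | t | 5
Witness: ('s', 's', 1) appears 1× in E1 but 0× in E2.

no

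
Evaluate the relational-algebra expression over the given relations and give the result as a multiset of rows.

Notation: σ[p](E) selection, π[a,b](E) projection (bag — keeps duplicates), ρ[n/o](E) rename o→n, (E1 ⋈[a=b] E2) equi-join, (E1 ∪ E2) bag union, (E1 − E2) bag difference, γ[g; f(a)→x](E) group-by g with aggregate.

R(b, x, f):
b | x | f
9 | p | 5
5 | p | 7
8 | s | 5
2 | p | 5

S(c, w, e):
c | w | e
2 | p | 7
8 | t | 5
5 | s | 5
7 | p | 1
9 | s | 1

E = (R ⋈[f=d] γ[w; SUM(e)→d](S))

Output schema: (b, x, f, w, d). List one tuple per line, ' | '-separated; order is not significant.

Stepwise |·|:
  R → 4
  S → 5
  γ[w; SUM(e)→d](S) → 3
  (R ⋈[f=d] γ[w; SUM(e)→d](S)) → 3

== RESULT ==
b | x | f | w | d
2 | p | 5 | t | 5
8 | s | 5 | t | 5
9 | p | 5 | t | 5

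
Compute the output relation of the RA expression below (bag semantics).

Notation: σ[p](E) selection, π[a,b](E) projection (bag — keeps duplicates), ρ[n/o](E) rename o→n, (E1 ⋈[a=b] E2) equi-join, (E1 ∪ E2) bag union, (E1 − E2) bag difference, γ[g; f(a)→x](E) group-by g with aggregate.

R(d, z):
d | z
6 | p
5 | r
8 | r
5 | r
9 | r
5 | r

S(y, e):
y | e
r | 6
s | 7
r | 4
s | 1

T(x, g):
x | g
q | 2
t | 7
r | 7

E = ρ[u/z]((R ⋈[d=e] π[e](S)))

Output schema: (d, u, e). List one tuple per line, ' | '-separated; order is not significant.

Per-node cardinality:
  R → 6
  S → 4
  π[e](S) → 4
  (R ⋈[d=e] π[e](S)) → 1
  ρ[u/z]((R ⋈[d=e] π[e](S))) → 1

== RESULT ==
d | u | e
6 | p | 6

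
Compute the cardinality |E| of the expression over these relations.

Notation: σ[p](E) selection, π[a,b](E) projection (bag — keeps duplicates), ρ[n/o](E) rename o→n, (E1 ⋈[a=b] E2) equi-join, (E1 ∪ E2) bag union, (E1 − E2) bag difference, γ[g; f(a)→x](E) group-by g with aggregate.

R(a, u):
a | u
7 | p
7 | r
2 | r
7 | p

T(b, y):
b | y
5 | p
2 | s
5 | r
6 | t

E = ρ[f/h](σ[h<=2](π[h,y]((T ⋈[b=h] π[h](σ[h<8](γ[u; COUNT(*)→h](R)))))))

Row counts bottom-up:
  T → 4
  R → 4
  γ[u; COUNT(*)→h](R) → 2
  σ[h<8](γ[u; COUNT(*)→h](R)) → 2
  π[h](σ[h<8](γ[u; COUNT(*)→h](R))) → 2
  (T ⋈[b=h] π[h](σ[h<8](γ[u; COUNT(*)→h](R)))) → 2
  π[h,y]((T ⋈[b=h] π[h](σ[h<8](γ[u; COUNT(*)→h](R))))) → 2
  σ[h<=2](π[h,y]((T ⋈[b=h] π[h](σ[h<8](γ[u; COUNT(*)→h](R)))))) → 2
  ρ[f/h](σ[h<=2](π[h,y]((T ⋈[b=h] π[h](σ[h<8](γ[u; COUNT(*)→h](R))))))) → 2

|E| = 2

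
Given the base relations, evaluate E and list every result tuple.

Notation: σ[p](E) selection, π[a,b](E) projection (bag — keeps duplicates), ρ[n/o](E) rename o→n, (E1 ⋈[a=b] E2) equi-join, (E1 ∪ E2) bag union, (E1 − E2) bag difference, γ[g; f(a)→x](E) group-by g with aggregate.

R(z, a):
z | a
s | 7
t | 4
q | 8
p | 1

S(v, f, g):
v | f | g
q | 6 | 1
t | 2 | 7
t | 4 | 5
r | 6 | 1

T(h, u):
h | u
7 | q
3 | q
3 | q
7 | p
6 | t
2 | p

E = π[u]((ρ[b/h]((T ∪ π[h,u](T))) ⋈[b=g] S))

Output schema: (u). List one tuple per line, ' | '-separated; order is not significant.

Stepwise |·|:
  T → 6
  T → 6
  π[h,u](T) → 6
  (T ∪ π[h,u](T)) → 12
  ρ[b/h]((T ∪ π[h,u](T))) → 12
  S → 4
  (ρ[b/h]((T ∪ π[h,u](T))) ⋈[b=g] S) → 4
  π[u]((ρ[b/h]((T ∪ π[h,u](T))) ⋈[b=g] S)) → 4

== RESULT ==
u
p
p
q
q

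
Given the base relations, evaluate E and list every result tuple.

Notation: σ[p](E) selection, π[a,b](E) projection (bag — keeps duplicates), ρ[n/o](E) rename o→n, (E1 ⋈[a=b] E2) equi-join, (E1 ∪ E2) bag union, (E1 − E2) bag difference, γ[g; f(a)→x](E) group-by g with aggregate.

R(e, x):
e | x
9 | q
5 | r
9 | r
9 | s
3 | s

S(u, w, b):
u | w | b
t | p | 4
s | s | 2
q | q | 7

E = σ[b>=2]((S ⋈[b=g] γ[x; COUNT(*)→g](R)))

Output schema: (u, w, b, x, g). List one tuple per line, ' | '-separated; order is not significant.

Stepwise |·|:
  S → 3
  R → 5
  γ[x; COUNT(*)→g](R) → 3
  (S ⋈[b=g] γ[x; COUNT(*)→g](R)) → 2
  σ[b>=2]((S ⋈[b=g] γ[x; COUNT(*)→g](R))) → 2

== RESULT ==
u | w | b | x | g
s | s | 2 | r | 2
s | s | 2 | s | 2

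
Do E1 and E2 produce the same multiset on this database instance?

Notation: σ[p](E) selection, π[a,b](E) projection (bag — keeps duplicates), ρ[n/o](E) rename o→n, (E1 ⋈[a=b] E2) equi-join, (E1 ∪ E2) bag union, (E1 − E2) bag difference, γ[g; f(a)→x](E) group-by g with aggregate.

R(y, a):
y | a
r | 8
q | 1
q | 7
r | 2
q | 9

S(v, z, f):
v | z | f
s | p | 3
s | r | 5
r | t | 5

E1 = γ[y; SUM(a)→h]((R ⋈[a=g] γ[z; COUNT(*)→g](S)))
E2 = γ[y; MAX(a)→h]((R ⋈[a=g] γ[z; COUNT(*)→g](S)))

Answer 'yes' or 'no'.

E1 per-node cardinality:
  R → 5
  S → 3
  γ[z; COUNT(*)→g](S) → 3
  (R ⋈[a=g] γ[z; COUNT(*)→g](S)) → 3
  γ[y; SUM(a)→h]((R ⋈[a=g] γ[z; COUNT(*)→g](S))) → 1
E2 per-node cardinality:
  R → 5
  S → 3
  γ[z; COUNT(*)→g](S) → 3
  (R ⋈[a=g] γ[z; COUNT(*)→g](S)) → 3
  γ[y; MAX(a)→h]((R ⋈[a=g] γ[z; COUNT(*)→g](S))) → 1

E1 result:
y | h
q | 3
E2 result:
y | h
q | 1
Witness: ('q', 3) appears 1× in E1 but 0× in E2.

no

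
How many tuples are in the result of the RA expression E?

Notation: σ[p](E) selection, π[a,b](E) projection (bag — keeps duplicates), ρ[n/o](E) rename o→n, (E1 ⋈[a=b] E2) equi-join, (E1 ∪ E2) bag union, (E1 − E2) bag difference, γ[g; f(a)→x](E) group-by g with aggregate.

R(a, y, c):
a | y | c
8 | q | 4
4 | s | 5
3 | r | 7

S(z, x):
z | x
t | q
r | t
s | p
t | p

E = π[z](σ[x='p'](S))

Row counts bottom-up:
  S → 4
  σ[x='p'](S) → 2
  π[z](σ[x='p'](S)) → 2

|E| = 2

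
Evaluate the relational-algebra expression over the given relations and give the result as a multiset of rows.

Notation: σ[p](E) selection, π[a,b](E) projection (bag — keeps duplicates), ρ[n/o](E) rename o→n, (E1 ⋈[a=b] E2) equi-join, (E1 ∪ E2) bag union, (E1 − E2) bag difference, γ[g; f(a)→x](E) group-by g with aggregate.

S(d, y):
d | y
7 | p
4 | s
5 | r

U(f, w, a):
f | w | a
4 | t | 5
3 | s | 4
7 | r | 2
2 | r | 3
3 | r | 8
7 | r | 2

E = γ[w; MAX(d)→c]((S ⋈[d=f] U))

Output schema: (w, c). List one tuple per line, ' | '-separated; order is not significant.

Subexpression sizes:
  S → 3
  U → 6
  (S ⋈[d=f] U) → 3
  γ[w; MAX(d)→c]((S ⋈[d=f] U)) → 2

== RESULT ==
w | c
r | 7
t | 4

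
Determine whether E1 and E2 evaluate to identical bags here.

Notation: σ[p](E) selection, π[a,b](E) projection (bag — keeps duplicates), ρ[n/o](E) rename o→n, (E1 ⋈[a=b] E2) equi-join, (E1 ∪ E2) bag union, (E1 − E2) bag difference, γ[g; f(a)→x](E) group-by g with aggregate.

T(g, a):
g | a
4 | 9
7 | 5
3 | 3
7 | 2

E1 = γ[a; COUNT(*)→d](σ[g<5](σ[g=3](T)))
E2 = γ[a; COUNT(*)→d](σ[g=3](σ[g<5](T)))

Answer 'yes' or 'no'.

E1 per-node cardinality:
  T → 4
  σ[g=3](T) → 1
  σ[g<5](σ[g=3](T)) → 1
  γ[a; COUNT(*)→d](σ[g<5](σ[g=3](T))) → 1
E2 per-node cardinality:
  T → 4
  σ[g<5](T) → 2
  σ[g=3](σ[g<5](T)) → 1
  γ[a; COUNT(*)→d](σ[g=3](σ[g<5](T))) → 1

E1 and E2 produce the same multiset:
a | d
3 | 1

yes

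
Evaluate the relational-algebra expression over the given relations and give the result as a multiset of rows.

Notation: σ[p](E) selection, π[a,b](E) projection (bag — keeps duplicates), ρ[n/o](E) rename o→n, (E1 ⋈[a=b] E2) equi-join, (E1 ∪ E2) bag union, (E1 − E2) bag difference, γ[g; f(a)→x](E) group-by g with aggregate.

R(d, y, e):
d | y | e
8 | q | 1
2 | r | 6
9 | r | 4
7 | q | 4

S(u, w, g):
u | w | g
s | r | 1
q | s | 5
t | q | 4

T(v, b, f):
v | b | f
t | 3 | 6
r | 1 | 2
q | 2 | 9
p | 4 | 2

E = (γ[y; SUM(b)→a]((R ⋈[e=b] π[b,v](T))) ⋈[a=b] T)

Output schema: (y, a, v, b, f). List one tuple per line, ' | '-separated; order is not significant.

Stepwise |·|:
  R → 4
  T → 4
  π[b,v](T) → 4
  (R ⋈[e=b] π[b,v](T)) → 3
  γ[y; SUM(b)→a]((R ⋈[e=b] π[b,v](T))) → 2
  T → 4
  (γ[y; SUM(b)→a]((R ⋈[e=b] π[b,v](T))) ⋈[a=b] T) → 1

== RESULT ==
y | a | v | b | f
r | 4 | p | 4 | 2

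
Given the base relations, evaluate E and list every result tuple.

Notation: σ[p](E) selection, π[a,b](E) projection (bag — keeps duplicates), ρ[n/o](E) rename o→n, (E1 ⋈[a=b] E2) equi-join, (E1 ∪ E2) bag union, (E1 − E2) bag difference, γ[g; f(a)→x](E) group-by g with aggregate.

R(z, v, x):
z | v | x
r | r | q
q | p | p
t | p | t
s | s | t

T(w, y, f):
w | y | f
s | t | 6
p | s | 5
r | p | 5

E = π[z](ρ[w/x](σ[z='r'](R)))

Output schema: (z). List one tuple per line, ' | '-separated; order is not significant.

Row counts bottom-up:
  R → 4
  σ[z='r'](R) → 1
  ρ[w/x](σ[z='r'](R)) → 1
  π[z](ρ[w/x](σ[z='r'](R))) → 1

== RESULT ==
z
r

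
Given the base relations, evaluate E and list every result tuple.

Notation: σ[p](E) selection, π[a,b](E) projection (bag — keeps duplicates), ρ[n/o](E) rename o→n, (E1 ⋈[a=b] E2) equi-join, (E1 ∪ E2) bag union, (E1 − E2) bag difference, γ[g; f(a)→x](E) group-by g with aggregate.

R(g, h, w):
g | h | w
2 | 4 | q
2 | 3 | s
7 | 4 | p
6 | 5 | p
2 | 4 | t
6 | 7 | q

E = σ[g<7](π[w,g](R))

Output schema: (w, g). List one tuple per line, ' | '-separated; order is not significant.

Per-node cardinality:
  R → 6
  π[w,g](R) → 6
  σ[g<7](π[w,g](R)) → 5

== RESULT ==
w | g
p | 6
q | 2
q | 6
s | 2
t | 2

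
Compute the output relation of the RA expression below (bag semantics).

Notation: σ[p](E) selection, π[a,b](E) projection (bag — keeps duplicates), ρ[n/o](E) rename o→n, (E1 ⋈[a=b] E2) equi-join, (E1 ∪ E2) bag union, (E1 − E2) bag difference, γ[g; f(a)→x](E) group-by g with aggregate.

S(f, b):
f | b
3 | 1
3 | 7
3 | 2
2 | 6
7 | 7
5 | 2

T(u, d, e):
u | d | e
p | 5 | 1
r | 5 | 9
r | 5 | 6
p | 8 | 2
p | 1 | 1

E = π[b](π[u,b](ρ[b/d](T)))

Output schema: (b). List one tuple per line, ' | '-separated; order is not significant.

Per-node cardinality:
  T → 5
  ρ[b/d](T) → 5
  π[u,b](ρ[b/d](T)) → 5
  π[b](π[u,b](ρ[b/d](T))) → 5

== RESULT ==
b
1
5
5
5
8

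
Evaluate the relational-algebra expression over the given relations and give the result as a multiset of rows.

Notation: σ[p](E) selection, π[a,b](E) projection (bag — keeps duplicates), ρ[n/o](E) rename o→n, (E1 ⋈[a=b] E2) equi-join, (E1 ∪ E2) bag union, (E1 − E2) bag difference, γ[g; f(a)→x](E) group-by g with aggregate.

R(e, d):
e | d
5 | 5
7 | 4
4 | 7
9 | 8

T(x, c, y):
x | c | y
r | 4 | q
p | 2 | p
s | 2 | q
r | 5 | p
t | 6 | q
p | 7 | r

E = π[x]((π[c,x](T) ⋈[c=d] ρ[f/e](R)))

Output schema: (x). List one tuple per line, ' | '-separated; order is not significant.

Subexpression sizes:
  T → 6
  π[c,x](T) → 6
  R → 4
  ρ[f/e](R) → 4
  (π[c,x](T) ⋈[c=d] ρ[f/e](R)) → 3
  π[x]((π[c,x](T) ⋈[c=d] ρ[f/e](R))) → 3

== RESULT ==
x
p
r
r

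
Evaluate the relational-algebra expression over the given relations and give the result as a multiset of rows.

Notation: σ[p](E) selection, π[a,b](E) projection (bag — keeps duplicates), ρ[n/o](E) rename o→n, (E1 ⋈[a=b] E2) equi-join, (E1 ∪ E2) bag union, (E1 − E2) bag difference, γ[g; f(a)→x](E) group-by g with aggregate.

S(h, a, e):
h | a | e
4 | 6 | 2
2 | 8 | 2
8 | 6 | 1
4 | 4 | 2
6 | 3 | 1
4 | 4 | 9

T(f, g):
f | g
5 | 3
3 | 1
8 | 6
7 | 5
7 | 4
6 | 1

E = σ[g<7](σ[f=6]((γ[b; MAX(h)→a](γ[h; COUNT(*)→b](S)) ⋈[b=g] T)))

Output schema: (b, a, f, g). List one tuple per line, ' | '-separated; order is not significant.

Stepwise |·|:
  S → 6
  γ[h; COUNT(*)→b](S) → 4
  γ[b; MAX(h)→a](γ[h; COUNT(*)→b](S)) → 2
  T → 6
  (γ[b; MAX(h)→a](γ[h; COUNT(*)→b](S)) ⋈[b=g] T) → 3
  σ[f=6]((γ[b; MAX(h)→a](γ[h; COUNT(*)→b](S)) ⋈[b=g] T)) → 1
  σ[g<7](σ[f=6]((γ[b; MAX(h)→a](γ[h; COUNT(*)→b](S)) ⋈[b=g] T))) → 1

== RESULT ==
b | a | f | g
1 | 8 | 6 | 1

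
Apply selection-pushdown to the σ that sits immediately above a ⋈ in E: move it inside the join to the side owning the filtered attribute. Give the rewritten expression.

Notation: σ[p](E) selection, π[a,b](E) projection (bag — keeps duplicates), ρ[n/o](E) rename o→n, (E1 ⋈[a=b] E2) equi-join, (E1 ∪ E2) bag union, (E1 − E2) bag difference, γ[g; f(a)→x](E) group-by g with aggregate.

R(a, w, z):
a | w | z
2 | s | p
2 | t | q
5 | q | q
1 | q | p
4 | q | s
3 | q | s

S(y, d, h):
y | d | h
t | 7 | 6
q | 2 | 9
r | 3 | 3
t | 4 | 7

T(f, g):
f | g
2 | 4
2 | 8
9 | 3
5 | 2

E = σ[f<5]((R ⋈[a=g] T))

σ filters on f, owned by the right side.
E' = (R ⋈[a=g] σ[f<5](T))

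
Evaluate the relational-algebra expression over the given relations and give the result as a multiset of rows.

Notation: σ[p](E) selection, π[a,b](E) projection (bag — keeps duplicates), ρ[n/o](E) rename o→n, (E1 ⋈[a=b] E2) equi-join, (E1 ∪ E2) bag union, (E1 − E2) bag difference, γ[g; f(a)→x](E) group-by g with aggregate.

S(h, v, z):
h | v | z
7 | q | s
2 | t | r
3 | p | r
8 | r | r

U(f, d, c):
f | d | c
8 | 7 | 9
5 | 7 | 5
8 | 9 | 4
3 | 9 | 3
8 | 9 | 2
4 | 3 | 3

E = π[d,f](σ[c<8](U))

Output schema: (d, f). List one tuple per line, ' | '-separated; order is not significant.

Stepwise |·|:
  U → 6
  σ[c<8](U) → 5
  π[d,f](σ[c<8](U)) → 5

== RESULT ==
d | f
3 | 4
7 | 5
9 | 3
9 | 8
9 | 8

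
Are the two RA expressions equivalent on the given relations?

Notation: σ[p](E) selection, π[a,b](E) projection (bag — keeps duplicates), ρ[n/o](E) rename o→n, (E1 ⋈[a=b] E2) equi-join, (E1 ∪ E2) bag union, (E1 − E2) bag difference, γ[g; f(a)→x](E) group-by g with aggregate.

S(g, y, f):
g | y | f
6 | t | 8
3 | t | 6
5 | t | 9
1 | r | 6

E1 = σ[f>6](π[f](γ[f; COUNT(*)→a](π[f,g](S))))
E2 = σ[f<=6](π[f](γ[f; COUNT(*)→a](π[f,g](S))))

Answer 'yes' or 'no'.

E1 stepwise |·|:
  S → 4
  π[f,g](S) → 4
  γ[f; COUNT(*)→a](π[f,g](S)) → 3
  π[f](γ[f; COUNT(*)→a](π[f,g](S))) → 3
  σ[f>6](π[f](γ[f; COUNT(*)→a](π[f,g](S)))) → 2
E2 stepwise |·|:
  S → 4
  π[f,g](S) → 4
  γ[f; COUNT(*)→a](π[f,g](S)) → 3
  π[f](γ[f; COUNT(*)→a](π[f,g](S))) → 3
  σ[f<=6](π[f](γ[f; COUNT(*)→a](π[f,g](S)))) → 1

E1 result:
f
8
9
E2 result:
f
6
Witness: (6,) appears 0× in E1 but 1× in E2.

no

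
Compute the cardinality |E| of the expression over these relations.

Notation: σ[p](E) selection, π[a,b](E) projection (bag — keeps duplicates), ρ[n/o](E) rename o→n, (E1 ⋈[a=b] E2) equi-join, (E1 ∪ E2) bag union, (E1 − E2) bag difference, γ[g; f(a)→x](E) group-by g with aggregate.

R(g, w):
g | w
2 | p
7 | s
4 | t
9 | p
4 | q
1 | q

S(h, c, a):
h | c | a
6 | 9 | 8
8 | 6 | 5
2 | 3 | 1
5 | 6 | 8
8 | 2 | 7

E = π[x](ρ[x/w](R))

Row counts bottom-up:
  R → 6
  ρ[x/w](R) → 6
  π[x](ρ[x/w](R)) → 6

|E| = 6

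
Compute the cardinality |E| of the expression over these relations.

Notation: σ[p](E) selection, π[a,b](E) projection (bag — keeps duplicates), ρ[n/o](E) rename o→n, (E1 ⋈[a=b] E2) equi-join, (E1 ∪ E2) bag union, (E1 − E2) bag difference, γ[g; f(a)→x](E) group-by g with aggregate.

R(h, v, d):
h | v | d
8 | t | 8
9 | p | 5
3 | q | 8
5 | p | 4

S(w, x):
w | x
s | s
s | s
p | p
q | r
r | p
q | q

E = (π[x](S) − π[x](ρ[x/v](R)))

Subexpression sizes:
  S → 6
  π[x](S) → 6
  R → 4
  ρ[x/v](R) → 4
  π[x](ρ[x/v](R)) → 4
  (π[x](S) − π[x](ρ[x/v](R))) → 3

|E| = 3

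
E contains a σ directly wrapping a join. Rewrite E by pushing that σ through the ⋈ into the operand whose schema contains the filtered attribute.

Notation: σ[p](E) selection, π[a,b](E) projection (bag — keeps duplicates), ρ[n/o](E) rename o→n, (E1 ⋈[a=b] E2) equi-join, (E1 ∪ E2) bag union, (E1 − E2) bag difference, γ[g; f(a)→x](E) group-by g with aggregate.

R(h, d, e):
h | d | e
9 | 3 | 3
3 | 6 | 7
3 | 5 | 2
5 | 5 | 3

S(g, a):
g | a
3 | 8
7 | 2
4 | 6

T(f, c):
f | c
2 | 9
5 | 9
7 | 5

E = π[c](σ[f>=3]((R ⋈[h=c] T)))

σ filters on f, owned by the right side.
E' = π[c]((R ⋈[h=c] σ[f>=3](T)))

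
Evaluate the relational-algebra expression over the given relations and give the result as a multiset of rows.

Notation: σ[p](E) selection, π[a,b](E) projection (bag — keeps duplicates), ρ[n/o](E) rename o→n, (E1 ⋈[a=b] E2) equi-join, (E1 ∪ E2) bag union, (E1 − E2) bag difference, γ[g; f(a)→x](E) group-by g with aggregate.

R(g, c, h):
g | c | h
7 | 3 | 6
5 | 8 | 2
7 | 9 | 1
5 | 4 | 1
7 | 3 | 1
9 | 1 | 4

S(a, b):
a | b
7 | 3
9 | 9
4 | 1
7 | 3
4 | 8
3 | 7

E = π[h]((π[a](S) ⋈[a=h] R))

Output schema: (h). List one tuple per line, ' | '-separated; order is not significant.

Per-node cardinality:
  S → 6
  π[a](S) → 6
  R → 6
  (π[a](S) ⋈[a=h] R) → 2
  π[h]((π[a](S) ⋈[a=h] R)) → 2

== RESULT ==
h
4
4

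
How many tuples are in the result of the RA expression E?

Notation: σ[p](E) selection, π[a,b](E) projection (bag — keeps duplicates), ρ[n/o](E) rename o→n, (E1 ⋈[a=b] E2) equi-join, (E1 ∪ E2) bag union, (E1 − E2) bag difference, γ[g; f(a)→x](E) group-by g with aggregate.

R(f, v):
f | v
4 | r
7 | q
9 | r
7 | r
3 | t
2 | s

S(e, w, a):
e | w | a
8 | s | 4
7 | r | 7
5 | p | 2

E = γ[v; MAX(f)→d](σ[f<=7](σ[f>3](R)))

Per-node cardinality:
  R → 6
  σ[f>3](R) → 4
  σ[f<=7](σ[f>3](R)) → 3
  γ[v; MAX(f)→d](σ[f<=7](σ[f>3](R))) → 2

|E| = 2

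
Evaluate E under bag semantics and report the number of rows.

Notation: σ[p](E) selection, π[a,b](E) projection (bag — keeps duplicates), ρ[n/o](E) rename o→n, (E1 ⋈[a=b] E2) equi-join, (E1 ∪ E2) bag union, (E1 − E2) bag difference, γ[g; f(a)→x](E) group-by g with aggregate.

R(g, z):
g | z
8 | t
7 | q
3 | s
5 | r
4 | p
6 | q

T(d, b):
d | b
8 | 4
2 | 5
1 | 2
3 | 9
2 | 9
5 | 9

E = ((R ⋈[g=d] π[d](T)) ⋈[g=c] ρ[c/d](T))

Subexpression sizes:
  R → 6
  T → 6
  π[d](T) → 6
  (R ⋈[g=d] π[d](T)) → 3
  T → 6
  ρ[c/d](T) → 6
  ((R ⋈[g=d] π[d](T)) ⋈[g=c] ρ[c/d](T)) → 3

|E| = 3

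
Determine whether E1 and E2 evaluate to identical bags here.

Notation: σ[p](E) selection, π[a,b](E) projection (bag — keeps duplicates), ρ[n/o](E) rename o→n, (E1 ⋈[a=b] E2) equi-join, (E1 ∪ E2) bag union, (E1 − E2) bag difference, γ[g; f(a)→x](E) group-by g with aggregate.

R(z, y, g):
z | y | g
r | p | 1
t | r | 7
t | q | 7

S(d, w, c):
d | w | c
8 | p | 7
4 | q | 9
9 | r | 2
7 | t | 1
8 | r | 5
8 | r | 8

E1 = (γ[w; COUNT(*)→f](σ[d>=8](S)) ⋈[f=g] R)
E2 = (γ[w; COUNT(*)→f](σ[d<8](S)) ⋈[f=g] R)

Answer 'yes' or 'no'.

E1 subexpression sizes:
  S → 6
  σ[d>=8](S) → 4
  γ[w; COUNT(*)→f](σ[d>=8](S)) → 2
  R → 3
  (γ[w; COUNT(*)→f](σ[d>=8](S)) ⋈[f=g] R) → 1
E2 subexpression sizes:
  S → 6
  σ[d<8](S) → 2
  γ[w; COUNT(*)→f](σ[d<8](S)) → 2
  R → 3
  (γ[w; COUNT(*)→f](σ[d<8](S)) ⋈[f=g] R) → 2

E1 result:
w | f | z | y | g
p | 1 | r | p | 1
E2 result:
w | f | z | y | g
q | 1 | r | p | 1
t | 1 | r | p | 1
Witness: ('p', 1, 'r', 'p', 1) appears 1× in E1 but 0× in E2.

no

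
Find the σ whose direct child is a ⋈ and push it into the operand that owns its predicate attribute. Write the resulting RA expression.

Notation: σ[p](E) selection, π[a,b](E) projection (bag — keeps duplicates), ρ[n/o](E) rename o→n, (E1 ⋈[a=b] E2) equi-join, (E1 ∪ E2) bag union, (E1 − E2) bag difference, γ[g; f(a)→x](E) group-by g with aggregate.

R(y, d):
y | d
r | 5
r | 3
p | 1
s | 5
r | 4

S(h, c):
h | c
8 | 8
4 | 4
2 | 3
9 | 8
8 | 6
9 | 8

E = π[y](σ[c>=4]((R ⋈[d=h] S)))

σ filters on c, owned by the right side.
E' = π[y]((R ⋈[d=h] σ[c>=4](S)))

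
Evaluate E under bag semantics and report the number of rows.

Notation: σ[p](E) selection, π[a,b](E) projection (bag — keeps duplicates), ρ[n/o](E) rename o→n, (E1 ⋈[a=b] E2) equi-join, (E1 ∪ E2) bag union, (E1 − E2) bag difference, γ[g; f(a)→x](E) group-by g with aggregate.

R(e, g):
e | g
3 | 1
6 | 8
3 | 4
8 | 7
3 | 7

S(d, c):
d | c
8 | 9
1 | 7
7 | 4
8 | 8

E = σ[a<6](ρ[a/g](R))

Subexpression sizes:
  R → 5
  ρ[a/g](R) → 5
  σ[a<6](ρ[a/g](R)) → 2

|E| = 2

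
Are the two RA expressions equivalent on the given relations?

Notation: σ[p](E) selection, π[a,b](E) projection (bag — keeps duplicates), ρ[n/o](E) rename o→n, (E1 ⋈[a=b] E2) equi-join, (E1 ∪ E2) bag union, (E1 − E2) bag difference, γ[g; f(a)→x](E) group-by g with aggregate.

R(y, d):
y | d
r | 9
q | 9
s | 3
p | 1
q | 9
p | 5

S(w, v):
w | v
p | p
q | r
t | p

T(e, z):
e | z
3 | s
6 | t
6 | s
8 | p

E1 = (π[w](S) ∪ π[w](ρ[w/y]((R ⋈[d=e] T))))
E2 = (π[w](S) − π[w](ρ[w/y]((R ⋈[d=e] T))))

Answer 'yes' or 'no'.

E1 stepwise |·|:
  S → 3
  π[w](S) → 3
  R → 6
  T → 4
  (R ⋈[d=e] T) → 1
  ρ[w/y]((R ⋈[d=e] T)) → 1
  π[w](ρ[w/y]((R ⋈[d=e] T))) → 1
  (π[w](S) ∪ π[w](ρ[w/y]((R ⋈[d=e] T)))) → 4
E2 stepwise |·|:
  S → 3
  π[w](S) → 3
  R → 6
  T → 4
  (R ⋈[d=e] T) → 1
  ρ[w/y]((R ⋈[d=e] T)) → 1
  π[w](ρ[w/y]((R ⋈[d=e] T))) → 1
  (π[w](S) − π[w](ρ[w/y]((R ⋈[d=e] T)))) → 3

E1 result:
w
p
q
s
t
E2 result:
w
p
q
t
Witness: ('s',) appears 1× in E1 but 0× in E2.

no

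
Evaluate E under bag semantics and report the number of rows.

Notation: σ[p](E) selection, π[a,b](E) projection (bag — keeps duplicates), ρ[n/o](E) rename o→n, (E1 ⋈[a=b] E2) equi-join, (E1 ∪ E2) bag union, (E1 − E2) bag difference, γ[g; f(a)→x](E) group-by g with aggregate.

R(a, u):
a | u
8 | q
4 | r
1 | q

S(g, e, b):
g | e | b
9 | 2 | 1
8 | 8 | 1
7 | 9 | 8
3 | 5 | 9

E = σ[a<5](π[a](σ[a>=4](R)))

Per-node cardinality:
  R → 3
  σ[a>=4](R) → 2
  π[a](σ[a>=4](R)) → 2
  σ[a<5](π[a](σ[a>=4](R))) → 1

|E| = 1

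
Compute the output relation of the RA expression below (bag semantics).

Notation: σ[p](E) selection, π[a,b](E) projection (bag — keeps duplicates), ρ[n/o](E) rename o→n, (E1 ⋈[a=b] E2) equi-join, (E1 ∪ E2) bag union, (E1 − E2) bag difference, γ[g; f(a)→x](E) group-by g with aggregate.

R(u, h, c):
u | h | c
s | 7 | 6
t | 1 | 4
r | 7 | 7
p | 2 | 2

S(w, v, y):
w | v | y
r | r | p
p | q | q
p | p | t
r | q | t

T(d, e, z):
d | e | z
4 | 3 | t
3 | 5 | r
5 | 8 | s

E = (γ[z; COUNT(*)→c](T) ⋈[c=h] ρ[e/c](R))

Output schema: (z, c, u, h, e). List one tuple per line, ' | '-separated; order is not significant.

Subexpression sizes:
  T → 3
  γ[z; COUNT(*)→c](T) → 3
  R → 4
  ρ[e/c](R) → 4
  (γ[z; COUNT(*)→c](T) ⋈[c=h] ρ[e/c](R)) → 3

== RESULT ==
z | c | u | h | e
r | 1 | t | 1 | 4
s | 1 | t | 1 | 4
t | 1 | t | 1 | 4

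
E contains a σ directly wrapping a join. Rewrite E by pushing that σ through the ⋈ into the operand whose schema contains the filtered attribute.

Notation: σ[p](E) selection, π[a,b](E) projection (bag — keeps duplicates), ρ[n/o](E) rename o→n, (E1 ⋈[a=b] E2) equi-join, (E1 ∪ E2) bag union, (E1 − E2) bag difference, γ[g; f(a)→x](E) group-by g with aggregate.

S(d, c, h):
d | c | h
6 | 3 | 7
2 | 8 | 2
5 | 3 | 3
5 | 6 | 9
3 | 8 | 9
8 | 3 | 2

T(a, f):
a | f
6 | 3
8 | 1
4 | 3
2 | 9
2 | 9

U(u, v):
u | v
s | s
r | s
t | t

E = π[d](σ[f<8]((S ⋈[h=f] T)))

σ filters on f, owned by the right side.
E' = π[d]((S ⋈[h=f] σ[f<8](T)))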